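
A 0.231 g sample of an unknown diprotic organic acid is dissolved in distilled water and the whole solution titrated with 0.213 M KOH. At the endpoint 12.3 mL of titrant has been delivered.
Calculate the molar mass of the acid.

176 g/mol

n(KOH) = 0.0123 L × 0.213 mol/L = 2.62 × 10^-3 mol
From the 1:2 ratio, n(H2A) = 1/2 × 2.62 × 10^-3 = 1.31 × 10^-3 mol
M = m / n = 0.231 g / 1.31 × 10^-3 mol = 176 g/mol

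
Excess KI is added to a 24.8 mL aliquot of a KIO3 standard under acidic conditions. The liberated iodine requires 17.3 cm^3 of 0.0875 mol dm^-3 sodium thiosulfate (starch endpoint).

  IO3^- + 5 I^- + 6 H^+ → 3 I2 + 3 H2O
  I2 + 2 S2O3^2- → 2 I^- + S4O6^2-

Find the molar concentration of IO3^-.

0.0102 mol/L

n(S2O3^2-) = 0.0173 × 0.0875 = 1.51 × 10^-3 mol
n(I2) = n(S2O3^2-)/2 = 7.57 × 10^-4 mol
From the 1:3 ratio, n(IO3^-) in the aliquot = 1/3 × 7.57 × 10^-4 = 2.52 × 10^-4 mol
[IO3^-] = 2.52 × 10^-4 / 0.0248 = 0.0102 mol/L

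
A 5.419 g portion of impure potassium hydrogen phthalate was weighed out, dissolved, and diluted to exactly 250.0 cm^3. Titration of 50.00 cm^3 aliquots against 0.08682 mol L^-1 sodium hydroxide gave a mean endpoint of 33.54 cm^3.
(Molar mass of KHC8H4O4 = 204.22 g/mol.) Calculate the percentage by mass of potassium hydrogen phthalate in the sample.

54.87 %

KHC8H4O4 + NaOH → KNaC8H4O4 + H2O
n(NaOH) per titration = 0.03354 × 0.08682 = 2.912 × 10^-3 mol
n(KHC8H4O4) in each aliquot = 2.912 × 10^-3 mol (1:1 ratio)
n(KHC8H4O4) in the whole flask = 2.912 × 10^-3 × 250.0/50.00 = 0.01456 mol
mass of KHC8H4O4 = 0.01456 × 204.22 = 2.973 g
% KHC8H4O4 = 2.973 / 5.419 × 100 = 54.87 %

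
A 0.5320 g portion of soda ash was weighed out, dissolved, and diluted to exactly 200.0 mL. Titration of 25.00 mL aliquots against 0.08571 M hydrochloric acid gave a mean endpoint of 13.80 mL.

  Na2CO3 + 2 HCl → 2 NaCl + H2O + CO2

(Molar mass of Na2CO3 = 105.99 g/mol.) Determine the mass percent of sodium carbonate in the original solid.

n(HCl) per titration = 0.01380 × 0.08571 = 1.183 × 10^-3 mol
From the 1:2 ratio, n(Na2CO3) in each aliquot = 1/2 × 1.183 × 10^-3 = 5.914 × 10^-4 mol
n(Na2CO3) in the whole flask = 5.914 × 10^-4 × 200.0/25.00 = 4.731 × 10^-3 mol
mass of Na2CO3 = 4.731 × 10^-3 × 105.99 = 0.5015 g
% Na2CO3 = 0.5015 / 0.5320 × 100 = 94.26 %

94.26 %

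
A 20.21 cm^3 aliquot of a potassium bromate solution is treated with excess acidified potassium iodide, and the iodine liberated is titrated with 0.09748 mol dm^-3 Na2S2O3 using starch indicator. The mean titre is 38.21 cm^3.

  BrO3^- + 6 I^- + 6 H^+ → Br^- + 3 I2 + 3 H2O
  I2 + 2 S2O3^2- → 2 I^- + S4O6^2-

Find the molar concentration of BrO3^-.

n(S2O3^2-) = 0.03821 × 0.09748 = 3.725 × 10^-3 mol
n(I2) = n(S2O3^2-)/2 = 1.862 × 10^-3 mol
From the 1:3 ratio, n(BrO3^-) in the aliquot = 1/3 × 1.862 × 10^-3 = 6.208 × 10^-4 mol
[BrO3^-] = 6.208 × 10^-4 / 0.02021 = 0.03072 mol/L

0.03072 mol/L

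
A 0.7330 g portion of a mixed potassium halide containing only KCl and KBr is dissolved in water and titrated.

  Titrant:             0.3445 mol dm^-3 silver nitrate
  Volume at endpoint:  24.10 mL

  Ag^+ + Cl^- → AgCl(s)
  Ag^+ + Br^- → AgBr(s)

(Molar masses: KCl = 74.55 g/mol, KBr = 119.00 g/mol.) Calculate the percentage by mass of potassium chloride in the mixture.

58.34 %

n(AgNO3) = 0.02410 × 0.3445 = 8.302 × 10^-3 mol
Let x = n(KCl), y = n(KBr).
Titrant: 1x + 1y = 8.302 × 10^-3;  mass: 74.55x + 119.00y = 0.7330
Solving, x = 5.737 × 10^-3 mol, y = 2.566 × 10^-3 mol
mass of KCl = 5.737 × 10^-3 × 74.55 = 0.4277 g
% KCl = 0.4277 / 0.7330 × 100 = 58.34 %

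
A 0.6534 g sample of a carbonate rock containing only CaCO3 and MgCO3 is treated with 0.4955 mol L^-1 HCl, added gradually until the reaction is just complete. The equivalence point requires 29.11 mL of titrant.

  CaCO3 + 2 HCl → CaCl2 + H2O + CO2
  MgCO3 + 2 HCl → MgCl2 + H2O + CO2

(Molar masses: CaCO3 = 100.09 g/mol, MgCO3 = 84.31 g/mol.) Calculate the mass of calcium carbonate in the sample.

n(HCl) = 0.02911 × 0.4955 = 0.01442 mol
Let x = n(CaCO3), y = n(MgCO3).
Titrant: 2x + 2y = 0.01442;  mass: 100.09x + 84.31y = 0.6534
Solving, x = 2.874 × 10^-3 mol, y = 4.338 × 10^-3 mol
mass of CaCO3 = 2.874 × 10^-3 × 100.09 = 0.2877 g

0.2877 g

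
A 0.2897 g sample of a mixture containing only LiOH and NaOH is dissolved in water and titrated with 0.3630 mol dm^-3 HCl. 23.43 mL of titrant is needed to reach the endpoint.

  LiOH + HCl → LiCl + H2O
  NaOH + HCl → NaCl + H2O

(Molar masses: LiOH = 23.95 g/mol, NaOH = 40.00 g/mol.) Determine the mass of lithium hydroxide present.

0.07536 g

n(HCl) = 0.02343 × 0.3630 = 8.505 × 10^-3 mol
Let x = n(LiOH), y = n(NaOH).
Titrant: 1x + 1y = 8.505 × 10^-3;  mass: 23.95x + 40.00y = 0.2897
Solving, x = 3.147 × 10^-3 mol, y = 5.358 × 10^-3 mol
mass of LiOH = 3.147 × 10^-3 × 23.95 = 0.07536 g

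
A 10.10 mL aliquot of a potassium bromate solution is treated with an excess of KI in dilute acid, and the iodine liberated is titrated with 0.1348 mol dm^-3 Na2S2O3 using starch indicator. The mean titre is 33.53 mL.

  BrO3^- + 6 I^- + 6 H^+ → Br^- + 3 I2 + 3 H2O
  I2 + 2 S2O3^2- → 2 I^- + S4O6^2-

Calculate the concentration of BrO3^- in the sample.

0.07458 mol/L

n(S2O3^2-) = 0.03353 × 0.1348 = 4.520 × 10^-3 mol
n(I2) = n(S2O3^2-)/2 = 2.260 × 10^-3 mol
From the 1:3 ratio, n(BrO3^-) in the aliquot = 1/3 × 2.260 × 10^-3 = 7.533 × 10^-4 mol
[BrO3^-] = 7.533 × 10^-4 / 0.01010 = 0.07458 mol/L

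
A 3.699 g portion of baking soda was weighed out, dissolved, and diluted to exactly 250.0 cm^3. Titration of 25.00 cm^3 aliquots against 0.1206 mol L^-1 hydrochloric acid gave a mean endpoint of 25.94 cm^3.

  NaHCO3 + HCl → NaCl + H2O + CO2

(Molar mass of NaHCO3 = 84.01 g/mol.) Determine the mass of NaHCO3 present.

n(HCl) per titration = 0.02594 × 0.1206 = 3.128 × 10^-3 mol
n(NaHCO3) in each aliquot = 3.128 × 10^-3 mol (1:1 ratio)
n(NaHCO3) in the whole flask = 3.128 × 10^-3 × 250.0/25.00 = 0.03128 mol
mass of NaHCO3 = 0.03128 × 84.01 = 2.628 g

2.628 g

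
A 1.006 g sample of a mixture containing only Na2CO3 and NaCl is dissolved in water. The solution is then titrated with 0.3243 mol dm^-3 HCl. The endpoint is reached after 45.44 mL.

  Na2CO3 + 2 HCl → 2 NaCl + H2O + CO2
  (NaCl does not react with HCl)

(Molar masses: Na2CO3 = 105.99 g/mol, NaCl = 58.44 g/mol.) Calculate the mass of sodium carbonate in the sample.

n(HCl) = 0.04544 × 0.3243 = 0.01474 mol
Let x = n(Na2CO3), y = n(NaCl).
Titrant: 2x = 0.01474;  mass: 105.99x + 58.44y = 1.006
Solving, x = 7.368 × 10^-3 mol, y = 3.851 × 10^-3 mol
mass of Na2CO3 = 7.368 × 10^-3 × 105.99 = 0.7809 g

0.7809 g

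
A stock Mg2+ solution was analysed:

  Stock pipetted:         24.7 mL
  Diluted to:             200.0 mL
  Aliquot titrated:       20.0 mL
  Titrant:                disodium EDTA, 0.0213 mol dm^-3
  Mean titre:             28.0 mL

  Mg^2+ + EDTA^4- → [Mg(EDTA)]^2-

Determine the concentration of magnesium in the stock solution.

n(EDTA) = 0.0280 × 0.0213 = 5.96 × 10^-4 mol
n(Mg2+) in the aliquot = 5.96 × 10^-4 mol (1:1 ratio)
[Mg2+]_dilute = 5.96 × 10^-4 / 0.0200 = 0.0298 mol/L
Dilution factor = 200.0 / 24.7 = 8.097
[Mg2+]_stock = 0.0298 × 8.097 = 0.241 mol/L

0.241 mol/L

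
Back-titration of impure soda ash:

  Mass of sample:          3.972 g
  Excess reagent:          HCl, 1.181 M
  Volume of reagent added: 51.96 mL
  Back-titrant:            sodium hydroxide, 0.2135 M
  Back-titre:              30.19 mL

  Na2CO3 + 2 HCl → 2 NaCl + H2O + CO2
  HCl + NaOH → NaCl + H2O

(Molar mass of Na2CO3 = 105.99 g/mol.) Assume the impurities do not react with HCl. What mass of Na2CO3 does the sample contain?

2.910 g

n(HCl) added = 0.05196 × 1.181 = 0.06136 mol
n(NaOH) used in back-titration = 0.03019 × 0.2135 = 6.446 × 10^-3 mol
n(HCl) left over = 6.446 × 10^-3 mol (1:1 ratio)
n(HCl) consumed by analyte = 0.06136 − 6.446 × 10^-3 = 0.05492 mol
From the 1:2 ratio, n(Na2CO3) = 1/2 × 0.05492 = 0.02746 mol
mass of Na2CO3 = 0.02746 × 105.99 = 2.910 g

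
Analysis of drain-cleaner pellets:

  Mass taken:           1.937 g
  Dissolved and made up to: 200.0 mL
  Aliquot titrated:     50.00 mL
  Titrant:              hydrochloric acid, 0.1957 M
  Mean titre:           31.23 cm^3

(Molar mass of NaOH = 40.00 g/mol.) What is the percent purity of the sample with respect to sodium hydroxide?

50.48 %

NaOH + HCl → NaCl + H2O
n(HCl) per titration = 0.03123 × 0.1957 = 6.112 × 10^-3 mol
n(NaOH) in each aliquot = 6.112 × 10^-3 mol (1:1 ratio)
n(NaOH) in the whole flask = 6.112 × 10^-3 × 200.0/50.00 = 0.02445 mol
mass of NaOH = 0.02445 × 40.00 = 0.9779 g
% NaOH = 0.9779 / 1.937 × 100 = 50.48 %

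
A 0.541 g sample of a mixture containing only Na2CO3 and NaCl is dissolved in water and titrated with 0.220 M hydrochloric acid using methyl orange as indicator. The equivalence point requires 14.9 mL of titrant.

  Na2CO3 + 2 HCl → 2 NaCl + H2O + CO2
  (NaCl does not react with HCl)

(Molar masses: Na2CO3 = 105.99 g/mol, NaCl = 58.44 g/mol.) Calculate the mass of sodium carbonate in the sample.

n(HCl) = 0.0149 × 0.220 = 3.28 × 10^-3 mol
Let x = n(Na2CO3), y = n(NaCl).
Titrant: 2x = 3.28 × 10^-3;  mass: 105.99x + 58.44y = 0.541
Solving, x = 1.64 × 10^-3 mol, y = 6.28 × 10^-3 mol
mass of Na2CO3 = 1.64 × 10^-3 × 105.99 = 0.174 g

0.174 g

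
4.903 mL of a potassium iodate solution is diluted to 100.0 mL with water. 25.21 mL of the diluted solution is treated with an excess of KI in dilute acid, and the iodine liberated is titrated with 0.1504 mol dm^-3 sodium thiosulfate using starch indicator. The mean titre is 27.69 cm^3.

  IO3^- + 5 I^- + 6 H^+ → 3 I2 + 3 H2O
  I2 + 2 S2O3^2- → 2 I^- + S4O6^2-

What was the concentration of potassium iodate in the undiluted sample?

0.5615 mol/L

n(S2O3^2-) = 0.02769 × 0.1504 = 4.165 × 10^-3 mol
n(I2) = n(S2O3^2-)/2 = 2.082 × 10^-3 mol
From the 1:3 ratio, n(IO3^-) in the aliquot = 1/3 × 2.082 × 10^-3 = 6.941 × 10^-4 mol
[IO3^-]_dilute = 6.941 × 10^-4 / 0.02521 = 0.02753 mol/L
[IO3^-]_original = 0.02753 × 100.0/4.903 = 0.5615 mol/L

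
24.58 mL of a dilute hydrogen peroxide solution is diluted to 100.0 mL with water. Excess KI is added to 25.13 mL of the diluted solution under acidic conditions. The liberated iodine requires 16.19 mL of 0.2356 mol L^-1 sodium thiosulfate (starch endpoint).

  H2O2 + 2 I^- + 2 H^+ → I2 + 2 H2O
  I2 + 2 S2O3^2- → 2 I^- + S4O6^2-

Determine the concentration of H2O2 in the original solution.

0.3088 mol/L

n(S2O3^2-) = 0.01619 × 0.2356 = 3.814 × 10^-3 mol
n(I2) = n(S2O3^2-)/2 = 1.907 × 10^-3 mol
n(H2O2) in the aliquot = 1.907 × 10^-3 mol (1:1 ratio)
[H2O2]_dilute = 1.907 × 10^-3 / 0.02513 = 0.07589 mol/L
[H2O2]_original = 0.07589 × 100.0/24.58 = 0.3088 mol/L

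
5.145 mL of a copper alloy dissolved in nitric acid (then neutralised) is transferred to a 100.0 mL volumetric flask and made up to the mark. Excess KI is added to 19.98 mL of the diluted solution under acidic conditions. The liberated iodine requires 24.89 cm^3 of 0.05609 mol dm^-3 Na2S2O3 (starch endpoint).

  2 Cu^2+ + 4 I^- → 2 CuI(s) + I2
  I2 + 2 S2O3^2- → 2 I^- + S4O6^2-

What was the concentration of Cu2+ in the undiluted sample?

n(S2O3^2-) = 0.02489 × 0.05609 = 1.396 × 10^-3 mol
n(I2) = n(S2O3^2-)/2 = 6.980 × 10^-4 mol
From the 2:1 ratio, n(Cu2+) in the aliquot = 2/1 × 6.980 × 10^-4 = 1.396 × 10^-3 mol
[Cu2+]_dilute = 1.396 × 10^-3 / 0.01998 = 0.06987 mol/L
[Cu2+]_original = 0.06987 × 100.0/5.145 = 1.358 mol/L

1.358 mol/L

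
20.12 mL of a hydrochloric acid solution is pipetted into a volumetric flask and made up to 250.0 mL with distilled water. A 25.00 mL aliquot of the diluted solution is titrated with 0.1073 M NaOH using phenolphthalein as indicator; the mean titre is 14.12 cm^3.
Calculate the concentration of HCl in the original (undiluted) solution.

0.7530 M

HCl + NaOH → NaCl + H2O
n(NaOH) = 0.01412 × 0.1073 = 1.515 × 10^-3 mol
n(HCl) in the aliquot = 1.515 × 10^-3 mol (1:1 ratio)
[HCl]_dilute = 1.515 × 10^-3 / 0.02500 = 0.06060 mol/L
Dilution factor = 250.0 / 20.12 = 12.43
[HCl]_stock = 0.06060 × 12.43 = 0.7530 mol/L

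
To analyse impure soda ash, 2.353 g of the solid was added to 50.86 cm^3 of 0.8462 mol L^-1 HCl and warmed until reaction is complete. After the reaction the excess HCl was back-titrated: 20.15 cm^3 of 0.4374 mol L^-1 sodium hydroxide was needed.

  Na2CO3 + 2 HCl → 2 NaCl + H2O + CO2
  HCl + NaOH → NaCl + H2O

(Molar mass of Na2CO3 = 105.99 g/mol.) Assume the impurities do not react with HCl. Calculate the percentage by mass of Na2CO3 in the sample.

n(HCl) added = 0.05086 × 0.8462 = 0.04304 mol
n(NaOH) used in back-titration = 0.02015 × 0.4374 = 8.814 × 10^-3 mol
n(HCl) left over = 8.814 × 10^-3 mol (1:1 ratio)
n(HCl) consumed by analyte = 0.04304 − 8.814 × 10^-3 = 0.03422 mol
From the 1:2 ratio, n(Na2CO3) = 1/2 × 0.03422 = 0.01711 mol
mass of Na2CO3 = 0.01711 × 105.99 = 1.814 g
% Na2CO3 = 1.814 / 2.353 × 100 = 77.08 %

77.08 %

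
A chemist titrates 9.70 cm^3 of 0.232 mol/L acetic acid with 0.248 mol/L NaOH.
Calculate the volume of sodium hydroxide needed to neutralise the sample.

9.07 mL

CH3COOH + NaOH → CH3COONa + H2O
n(CH3COOH) = 0.00970 L × 0.232 mol/L = 2.25 × 10^-3 mol
n(NaOH) = 2.25 × 10^-3 mol (1:1 stoichiometry)
V(NaOH) = 2.25 × 10^-3 mol / 0.248 mol/L = 0.00907 L = 9.07 mL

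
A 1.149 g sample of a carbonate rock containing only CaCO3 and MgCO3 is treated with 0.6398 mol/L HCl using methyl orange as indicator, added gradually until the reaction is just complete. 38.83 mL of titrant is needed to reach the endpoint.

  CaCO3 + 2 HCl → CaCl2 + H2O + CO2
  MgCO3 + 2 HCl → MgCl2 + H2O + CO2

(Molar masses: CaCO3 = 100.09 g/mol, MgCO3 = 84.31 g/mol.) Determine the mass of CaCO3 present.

0.6452 g

n(HCl) = 0.03883 × 0.6398 = 0.02484 mol
Let x = n(CaCO3), y = n(MgCO3).
Titrant: 2x + 2y = 0.02484;  mass: 100.09x + 84.31y = 1.149
Solving, x = 6.446 × 10^-3 mol, y = 5.975 × 10^-3 mol
mass of CaCO3 = 6.446 × 10^-3 × 100.09 = 0.6452 g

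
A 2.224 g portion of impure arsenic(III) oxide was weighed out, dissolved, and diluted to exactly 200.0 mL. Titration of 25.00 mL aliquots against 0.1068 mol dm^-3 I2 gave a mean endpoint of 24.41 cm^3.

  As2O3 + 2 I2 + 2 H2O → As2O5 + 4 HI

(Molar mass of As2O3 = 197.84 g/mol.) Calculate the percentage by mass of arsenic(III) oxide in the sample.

92.76 %

n(I2) per titration = 0.02441 × 0.1068 = 2.607 × 10^-3 mol
From the 1:2 ratio, n(As2O3) in each aliquot = 1/2 × 2.607 × 10^-3 = 1.303 × 10^-3 mol
n(As2O3) in the whole flask = 1.303 × 10^-3 × 200.0/25.00 = 0.01043 mol
mass of As2O3 = 0.01043 × 197.84 = 2.063 g
% As2O3 = 2.063 / 2.224 × 100 = 92.76 %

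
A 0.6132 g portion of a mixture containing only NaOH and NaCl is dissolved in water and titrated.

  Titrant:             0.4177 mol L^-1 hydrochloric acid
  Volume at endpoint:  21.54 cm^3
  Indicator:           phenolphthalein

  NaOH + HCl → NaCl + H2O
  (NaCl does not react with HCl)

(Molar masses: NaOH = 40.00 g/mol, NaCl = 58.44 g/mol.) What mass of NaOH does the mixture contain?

n(HCl) = 0.02154 × 0.4177 = 8.997 × 10^-3 mol
Let x = n(NaOH), y = n(NaCl).
Titrant: 1x = 8.997 × 10^-3;  mass: 40.00x + 58.44y = 0.6132
Solving, x = 8.997 × 10^-3 mol, y = 4.335 × 10^-3 mol
mass of NaOH = 8.997 × 10^-3 × 40.00 = 0.3599 g

0.3599 g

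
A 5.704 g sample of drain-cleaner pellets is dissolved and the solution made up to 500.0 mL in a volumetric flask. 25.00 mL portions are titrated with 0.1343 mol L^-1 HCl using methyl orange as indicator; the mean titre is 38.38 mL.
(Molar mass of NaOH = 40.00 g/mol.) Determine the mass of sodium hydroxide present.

4.124 g

NaOH + HCl → NaCl + H2O
n(HCl) per titration = 0.03838 × 0.1343 = 5.154 × 10^-3 mol
n(NaOH) in each aliquot = 5.154 × 10^-3 mol (1:1 ratio)
n(NaOH) in the whole flask = 5.154 × 10^-3 × 500.0/25.00 = 0.1031 mol
mass of NaOH = 0.1031 × 40.00 = 4.124 g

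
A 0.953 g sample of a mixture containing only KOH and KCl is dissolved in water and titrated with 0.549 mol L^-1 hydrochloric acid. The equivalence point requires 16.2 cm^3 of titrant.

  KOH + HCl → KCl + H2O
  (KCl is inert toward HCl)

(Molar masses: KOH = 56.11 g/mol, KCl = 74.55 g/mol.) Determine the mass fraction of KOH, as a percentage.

n(HCl) = 0.0162 × 0.549 = 8.89 × 10^-3 mol
Let x = n(KOH), y = n(KCl).
Titrant: 1x = 8.89 × 10^-3;  mass: 56.11x + 74.55y = 0.953
Solving, x = 8.89 × 10^-3 mol, y = 6.09 × 10^-3 mol
mass of KOH = 8.89 × 10^-3 × 56.11 = 0.499 g
% KOH = 0.499 / 0.953 × 100 = 52.4 %

52.4 %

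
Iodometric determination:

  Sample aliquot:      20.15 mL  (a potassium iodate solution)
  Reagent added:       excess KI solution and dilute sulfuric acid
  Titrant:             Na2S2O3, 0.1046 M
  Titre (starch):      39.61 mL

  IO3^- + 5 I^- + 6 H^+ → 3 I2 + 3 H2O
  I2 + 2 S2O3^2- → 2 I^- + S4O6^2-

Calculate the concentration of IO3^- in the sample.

n(S2O3^2-) = 0.03961 × 0.1046 = 4.143 × 10^-3 mol
n(I2) = n(S2O3^2-)/2 = 2.072 × 10^-3 mol
From the 1:3 ratio, n(IO3^-) in the aliquot = 1/3 × 2.072 × 10^-3 = 6.905 × 10^-4 mol
[IO3^-] = 6.905 × 10^-4 / 0.02015 = 0.03427 mol/L

0.03427 M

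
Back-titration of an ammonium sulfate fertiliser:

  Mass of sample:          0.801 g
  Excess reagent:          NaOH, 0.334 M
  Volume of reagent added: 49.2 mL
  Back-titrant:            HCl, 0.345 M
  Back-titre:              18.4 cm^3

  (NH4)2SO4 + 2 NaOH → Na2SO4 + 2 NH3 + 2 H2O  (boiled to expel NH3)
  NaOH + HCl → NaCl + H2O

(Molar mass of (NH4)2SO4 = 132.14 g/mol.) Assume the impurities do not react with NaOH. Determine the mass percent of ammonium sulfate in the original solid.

83.2 %

n(NaOH) added = 0.0492 × 0.334 = 0.0164 mol
n(HCl) used in back-titration = 0.0184 × 0.345 = 6.35 × 10^-3 mol
n(NaOH) left over = 6.35 × 10^-3 mol (1:1 ratio)
n(NaOH) consumed by analyte = 0.0164 − 6.35 × 10^-3 = 0.0101 mol
From the 1:2 ratio, n((NH4)2SO4) = 1/2 × 0.0101 = 5.04 × 10^-3 mol
mass of (NH4)2SO4 = 5.04 × 10^-3 × 132.14 = 0.666 g
% (NH4)2SO4 = 0.666 / 0.801 × 100 = 83.2 %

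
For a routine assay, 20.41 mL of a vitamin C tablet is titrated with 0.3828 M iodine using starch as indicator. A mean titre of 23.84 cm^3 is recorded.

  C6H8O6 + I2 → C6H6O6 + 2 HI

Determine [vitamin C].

n(I2) = 0.02384 L × 0.3828 mol/L = 9.126 × 10^-3 mol
n(C6H8O6) = 9.126 × 10^-3 mol (1:1 mole ratio)
[C6H8O6] = 9.126 × 10^-3 mol / 0.02041 L = 0.4471 mol/L

0.4471 M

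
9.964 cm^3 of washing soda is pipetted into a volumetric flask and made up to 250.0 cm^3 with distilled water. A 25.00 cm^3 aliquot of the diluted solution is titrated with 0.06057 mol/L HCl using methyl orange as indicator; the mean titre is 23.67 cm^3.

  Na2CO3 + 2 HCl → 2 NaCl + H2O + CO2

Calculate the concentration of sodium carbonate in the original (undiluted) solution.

n(HCl) = 0.02367 × 0.06057 = 1.434 × 10^-3 mol
From the 1:2 ratio, n(Na2CO3) in the aliquot = 1/2 × 1.434 × 10^-3 = 7.168 × 10^-4 mol
[Na2CO3]_dilute = 7.168 × 10^-4 / 0.02500 = 0.02867 mol/L
Dilution factor = 250.0 / 9.964 = 25.09
[Na2CO3]_stock = 0.02867 × 25.09 = 0.7194 mol/L

0.7194 mol/L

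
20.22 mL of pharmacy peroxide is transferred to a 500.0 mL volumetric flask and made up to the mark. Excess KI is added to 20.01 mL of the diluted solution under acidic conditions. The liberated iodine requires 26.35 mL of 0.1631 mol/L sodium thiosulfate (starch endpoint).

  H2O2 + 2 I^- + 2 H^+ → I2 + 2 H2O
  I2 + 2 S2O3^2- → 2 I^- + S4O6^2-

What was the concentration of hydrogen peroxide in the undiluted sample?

2.656 mol/L

n(S2O3^2-) = 0.02635 × 0.1631 = 4.298 × 10^-3 mol
n(I2) = n(S2O3^2-)/2 = 2.149 × 10^-3 mol
n(H2O2) in the aliquot = 2.149 × 10^-3 mol (1:1 ratio)
[H2O2]_dilute = 2.149 × 10^-3 / 0.02001 = 0.1074 mol/L
[H2O2]_original = 0.1074 × 500.0/20.22 = 2.656 mol/L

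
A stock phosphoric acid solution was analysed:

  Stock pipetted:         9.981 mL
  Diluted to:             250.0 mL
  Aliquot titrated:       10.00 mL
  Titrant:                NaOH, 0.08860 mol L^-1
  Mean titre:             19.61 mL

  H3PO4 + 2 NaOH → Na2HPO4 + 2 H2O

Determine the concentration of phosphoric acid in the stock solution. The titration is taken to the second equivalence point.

n(NaOH) = 0.01961 × 0.08860 = 1.737 × 10^-3 mol
From the 1:2 ratio, n(H3PO4) in the aliquot = 1/2 × 1.737 × 10^-3 = 8.687 × 10^-4 mol
[H3PO4]_dilute = 8.687 × 10^-4 / 0.01000 = 0.08687 mol/L
Dilution factor = 250.0 / 9.981 = 25.05
[H3PO4]_stock = 0.08687 × 25.05 = 2.176 mol/L

2.176 mol/L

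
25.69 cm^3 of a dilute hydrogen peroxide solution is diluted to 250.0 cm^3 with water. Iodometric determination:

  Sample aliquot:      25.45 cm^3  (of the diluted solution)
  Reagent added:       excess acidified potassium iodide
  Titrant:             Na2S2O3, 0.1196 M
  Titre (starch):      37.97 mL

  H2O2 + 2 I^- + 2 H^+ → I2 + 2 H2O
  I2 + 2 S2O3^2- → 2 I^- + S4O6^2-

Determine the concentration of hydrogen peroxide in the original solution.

n(S2O3^2-) = 0.03797 × 0.1196 = 4.541 × 10^-3 mol
n(I2) = n(S2O3^2-)/2 = 2.271 × 10^-3 mol
n(H2O2) in the aliquot = 2.271 × 10^-3 mol (1:1 ratio)
[H2O2]_dilute = 2.271 × 10^-3 / 0.02545 = 0.08922 mol/L
[H2O2]_original = 0.08922 × 250.0/25.69 = 0.8682 mol/L

0.8682 M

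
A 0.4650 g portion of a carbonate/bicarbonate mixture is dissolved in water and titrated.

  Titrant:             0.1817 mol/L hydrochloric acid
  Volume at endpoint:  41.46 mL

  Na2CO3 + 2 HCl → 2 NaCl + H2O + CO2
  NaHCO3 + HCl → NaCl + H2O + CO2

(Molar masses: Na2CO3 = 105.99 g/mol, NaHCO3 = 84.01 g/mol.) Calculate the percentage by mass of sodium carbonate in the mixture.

61.69 %

n(HCl) = 0.04146 × 0.1817 = 7.533 × 10^-3 mol
Let x = n(Na2CO3), y = n(NaHCO3).
Titrant: 2x + 1y = 7.533 × 10^-3;  mass: 105.99x + 84.01y = 0.4650
Solving, x = 2.706 × 10^-3 mol, y = 2.121 × 10^-3 mol
mass of Na2CO3 = 2.706 × 10^-3 × 105.99 = 0.2868 g
% Na2CO3 = 0.2868 / 0.4650 × 100 = 61.69 %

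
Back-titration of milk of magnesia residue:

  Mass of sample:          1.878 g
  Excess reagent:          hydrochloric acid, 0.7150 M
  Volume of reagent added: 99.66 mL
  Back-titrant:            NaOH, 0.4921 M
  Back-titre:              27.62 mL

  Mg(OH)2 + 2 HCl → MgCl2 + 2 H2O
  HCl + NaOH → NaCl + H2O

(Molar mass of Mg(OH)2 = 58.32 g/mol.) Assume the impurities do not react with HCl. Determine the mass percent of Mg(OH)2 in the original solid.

89.54 %

n(HCl) added = 0.09966 × 0.7150 = 0.07126 mol
n(NaOH) used in back-titration = 0.02762 × 0.4921 = 0.01359 mol
n(HCl) left over = 0.01359 mol (1:1 ratio)
n(HCl) consumed by analyte = 0.07126 − 0.01359 = 0.05767 mol
From the 1:2 ratio, n(Mg(OH)2) = 1/2 × 0.05767 = 0.02883 mol
mass of Mg(OH)2 = 0.02883 × 58.32 = 1.682 g
% Mg(OH)2 = 1.682 / 1.878 × 100 = 89.54 %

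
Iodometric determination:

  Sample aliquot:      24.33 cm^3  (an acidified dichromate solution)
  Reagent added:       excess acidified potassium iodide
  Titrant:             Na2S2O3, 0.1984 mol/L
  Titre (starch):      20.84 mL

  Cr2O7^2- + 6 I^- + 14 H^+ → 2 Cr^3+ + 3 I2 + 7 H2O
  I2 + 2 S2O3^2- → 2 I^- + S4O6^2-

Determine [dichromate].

0.02832 mol/L

n(S2O3^2-) = 0.02084 × 0.1984 = 4.135 × 10^-3 mol
n(I2) = n(S2O3^2-)/2 = 2.067 × 10^-3 mol
From the 1:3 ratio, n(Cr2O7^2-) in the aliquot = 1/3 × 2.067 × 10^-3 = 6.891 × 10^-4 mol
[Cr2O7^2-] = 6.891 × 10^-4 / 0.02433 = 0.02832 mol/L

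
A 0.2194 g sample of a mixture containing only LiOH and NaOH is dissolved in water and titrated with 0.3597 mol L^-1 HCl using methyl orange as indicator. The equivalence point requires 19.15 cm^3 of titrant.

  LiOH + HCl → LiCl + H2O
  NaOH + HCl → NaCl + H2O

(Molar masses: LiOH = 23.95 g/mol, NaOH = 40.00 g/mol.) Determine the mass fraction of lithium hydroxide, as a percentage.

38.18 %

n(HCl) = 0.01915 × 0.3597 = 6.888 × 10^-3 mol
Let x = n(LiOH), y = n(NaOH).
Titrant: 1x + 1y = 6.888 × 10^-3;  mass: 23.95x + 40.00y = 0.2194
Solving, x = 3.497 × 10^-3 mol, y = 3.391 × 10^-3 mol
mass of LiOH = 3.497 × 10^-3 × 23.95 = 0.08376 g
% LiOH = 0.08376 / 0.2194 × 100 = 38.18 %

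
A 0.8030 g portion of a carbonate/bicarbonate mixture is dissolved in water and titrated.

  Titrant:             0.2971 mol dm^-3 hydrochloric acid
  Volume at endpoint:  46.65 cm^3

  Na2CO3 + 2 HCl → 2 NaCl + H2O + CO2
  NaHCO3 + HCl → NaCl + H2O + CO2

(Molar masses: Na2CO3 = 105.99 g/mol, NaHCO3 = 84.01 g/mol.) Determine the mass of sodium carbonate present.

n(HCl) = 0.04665 × 0.2971 = 0.01386 mol
Let x = n(Na2CO3), y = n(NaHCO3).
Titrant: 2x + 1y = 0.01386;  mass: 105.99x + 84.01y = 0.8030
Solving, x = 5.825 × 10^-3 mol, y = 2.209 × 10^-3 mol
mass of Na2CO3 = 5.825 × 10^-3 × 105.99 = 0.6174 g

0.6174 g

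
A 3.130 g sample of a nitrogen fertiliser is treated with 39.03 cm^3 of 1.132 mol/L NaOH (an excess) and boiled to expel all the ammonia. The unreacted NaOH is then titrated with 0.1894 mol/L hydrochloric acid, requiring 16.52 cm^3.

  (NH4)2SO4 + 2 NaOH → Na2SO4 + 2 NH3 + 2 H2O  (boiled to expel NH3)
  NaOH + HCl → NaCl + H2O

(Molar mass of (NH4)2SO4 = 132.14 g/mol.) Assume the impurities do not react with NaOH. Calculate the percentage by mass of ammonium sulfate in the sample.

n(NaOH) added = 0.03903 × 1.132 = 0.04418 mol
n(HCl) used in back-titration = 0.01652 × 0.1894 = 3.129 × 10^-3 mol
n(NaOH) left over = 3.129 × 10^-3 mol (1:1 ratio)
n(NaOH) consumed by analyte = 0.04418 − 3.129 × 10^-3 = 0.04105 mol
From the 1:2 ratio, n((NH4)2SO4) = 1/2 × 0.04105 = 0.02053 mol
mass of (NH4)2SO4 = 0.02053 × 132.14 = 2.712 g
% (NH4)2SO4 = 2.712 / 3.130 × 100 = 86.66 %

86.66 %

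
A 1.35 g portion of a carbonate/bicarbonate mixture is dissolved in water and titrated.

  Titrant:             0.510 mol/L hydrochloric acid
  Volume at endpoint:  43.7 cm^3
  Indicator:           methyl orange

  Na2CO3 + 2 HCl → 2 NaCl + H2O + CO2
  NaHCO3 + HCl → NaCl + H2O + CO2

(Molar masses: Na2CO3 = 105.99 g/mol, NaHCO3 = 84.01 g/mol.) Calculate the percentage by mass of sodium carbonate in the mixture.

n(HCl) = 0.0437 × 0.510 = 0.0223 mol
Let x = n(Na2CO3), y = n(NaHCO3).
Titrant: 2x + 1y = 0.0223;  mass: 105.99x + 84.01y = 1.35
Solving, x = 8.42 × 10^-3 mol, y = 5.45 × 10^-3 mol
mass of Na2CO3 = 8.42 × 10^-3 × 105.99 = 0.893 g
% Na2CO3 = 0.893 / 1.35 × 100 = 66.1 %

66.1 %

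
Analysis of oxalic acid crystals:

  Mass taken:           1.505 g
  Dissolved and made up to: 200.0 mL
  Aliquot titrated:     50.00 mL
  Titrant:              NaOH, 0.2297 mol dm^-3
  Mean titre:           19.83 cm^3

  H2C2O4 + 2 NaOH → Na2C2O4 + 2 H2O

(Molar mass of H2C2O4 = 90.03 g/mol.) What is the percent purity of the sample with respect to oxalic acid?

54.50 %

n(NaOH) per titration = 0.01983 × 0.2297 = 4.555 × 10^-3 mol
From the 1:2 ratio, n(H2C2O4) in each aliquot = 1/2 × 4.555 × 10^-3 = 2.277 × 10^-3 mol
n(H2C2O4) in the whole flask = 2.277 × 10^-3 × 200.0/50.00 = 9.110 × 10^-3 mol
mass of H2C2O4 = 9.110 × 10^-3 × 90.03 = 0.8202 g
% H2C2O4 = 0.8202 / 1.505 × 100 = 54.50 %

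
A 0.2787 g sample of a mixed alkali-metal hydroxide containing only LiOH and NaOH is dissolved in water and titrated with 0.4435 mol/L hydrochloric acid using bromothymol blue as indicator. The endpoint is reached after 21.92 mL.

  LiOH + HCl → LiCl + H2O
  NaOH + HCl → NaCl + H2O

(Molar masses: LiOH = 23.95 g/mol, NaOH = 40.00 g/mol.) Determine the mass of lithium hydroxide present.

0.1644 g

n(HCl) = 0.02192 × 0.4435 = 9.722 × 10^-3 mol
Let x = n(LiOH), y = n(NaOH).
Titrant: 1x + 1y = 9.722 × 10^-3;  mass: 23.95x + 40.00y = 0.2787
Solving, x = 6.864 × 10^-3 mol, y = 2.858 × 10^-3 mol
mass of LiOH = 6.864 × 10^-3 × 23.95 = 0.1644 g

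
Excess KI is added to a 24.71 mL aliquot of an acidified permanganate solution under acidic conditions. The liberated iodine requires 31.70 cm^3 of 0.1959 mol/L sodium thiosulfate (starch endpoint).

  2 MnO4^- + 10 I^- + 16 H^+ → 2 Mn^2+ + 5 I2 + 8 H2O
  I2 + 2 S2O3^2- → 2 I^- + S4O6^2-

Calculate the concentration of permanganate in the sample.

n(S2O3^2-) = 0.03170 × 0.1959 = 6.210 × 10^-3 mol
n(I2) = n(S2O3^2-)/2 = 3.105 × 10^-3 mol
From the 2:5 ratio, n(MnO4^-) in the aliquot = 2/5 × 3.105 × 10^-3 = 1.242 × 10^-3 mol
[MnO4^-] = 1.242 × 10^-3 / 0.02471 = 0.05026 mol/L

0.05026 mol/L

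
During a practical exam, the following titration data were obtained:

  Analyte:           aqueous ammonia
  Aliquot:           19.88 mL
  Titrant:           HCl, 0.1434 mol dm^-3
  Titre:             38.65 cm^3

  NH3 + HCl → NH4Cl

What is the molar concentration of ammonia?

0.2788 mol/L

n(HCl) = 0.03865 L × 0.1434 mol/L = 5.542 × 10^-3 mol
n(NH3) = 5.542 × 10^-3 mol (1:1 mole ratio)
[NH3] = 5.542 × 10^-3 mol / 0.01988 L = 0.2788 mol/L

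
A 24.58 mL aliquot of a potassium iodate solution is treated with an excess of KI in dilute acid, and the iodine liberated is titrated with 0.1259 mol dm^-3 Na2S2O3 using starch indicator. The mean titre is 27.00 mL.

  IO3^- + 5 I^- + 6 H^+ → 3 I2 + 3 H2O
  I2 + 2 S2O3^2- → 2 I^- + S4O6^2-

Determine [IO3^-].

0.02305 mol/L

n(S2O3^2-) = 0.02700 × 0.1259 = 3.399 × 10^-3 mol
n(I2) = n(S2O3^2-)/2 = 1.700 × 10^-3 mol
From the 1:3 ratio, n(IO3^-) in the aliquot = 1/3 × 1.700 × 10^-3 = 5.665 × 10^-4 mol
[IO3^-] = 5.665 × 10^-4 / 0.02458 = 0.02305 mol/L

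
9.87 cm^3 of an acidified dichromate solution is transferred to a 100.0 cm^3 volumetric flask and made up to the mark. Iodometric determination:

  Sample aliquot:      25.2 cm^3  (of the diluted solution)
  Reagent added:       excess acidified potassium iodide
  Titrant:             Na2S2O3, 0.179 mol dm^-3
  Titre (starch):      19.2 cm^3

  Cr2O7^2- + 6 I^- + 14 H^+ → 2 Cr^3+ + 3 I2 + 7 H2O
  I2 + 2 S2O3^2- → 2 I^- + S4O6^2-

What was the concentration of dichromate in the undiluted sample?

n(S2O3^2-) = 0.0192 × 0.179 = 3.44 × 10^-3 mol
n(I2) = n(S2O3^2-)/2 = 1.72 × 10^-3 mol
From the 1:3 ratio, n(Cr2O7^2-) in the aliquot = 1/3 × 1.72 × 10^-3 = 5.73 × 10^-4 mol
[Cr2O7^2-]_dilute = 5.73 × 10^-4 / 0.0252 = 0.0227 mol/L
[Cr2O7^2-]_original = 0.0227 × 100.0/9.87 = 0.230 mol/L

0.230 mol/L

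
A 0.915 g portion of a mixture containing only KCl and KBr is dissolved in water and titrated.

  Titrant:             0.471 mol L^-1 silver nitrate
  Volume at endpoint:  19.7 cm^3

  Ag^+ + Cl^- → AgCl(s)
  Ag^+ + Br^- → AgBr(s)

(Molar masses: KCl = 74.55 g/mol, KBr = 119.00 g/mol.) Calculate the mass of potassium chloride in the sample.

0.317 g

n(AgNO3) = 0.0197 × 0.471 = 9.28 × 10^-3 mol
Let x = n(KCl), y = n(KBr).
Titrant: 1x + 1y = 9.28 × 10^-3;  mass: 74.55x + 119.00y = 0.915
Solving, x = 4.26 × 10^-3 mol, y = 5.02 × 10^-3 mol
mass of KCl = 4.26 × 10^-3 × 74.55 = 0.317 g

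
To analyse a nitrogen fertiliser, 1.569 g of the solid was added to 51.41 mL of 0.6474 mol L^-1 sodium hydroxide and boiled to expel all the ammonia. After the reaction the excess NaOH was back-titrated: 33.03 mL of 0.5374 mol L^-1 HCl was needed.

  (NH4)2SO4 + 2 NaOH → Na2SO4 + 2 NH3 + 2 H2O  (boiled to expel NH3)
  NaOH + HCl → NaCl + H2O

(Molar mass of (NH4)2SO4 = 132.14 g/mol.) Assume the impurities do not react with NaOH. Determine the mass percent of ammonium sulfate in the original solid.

n(NaOH) added = 0.05141 × 0.6474 = 0.03328 mol
n(HCl) used in back-titration = 0.03303 × 0.5374 = 0.01775 mol
n(NaOH) left over = 0.01775 mol (1:1 ratio)
n(NaOH) consumed by analyte = 0.03328 − 0.01775 = 0.01553 mol
From the 1:2 ratio, n((NH4)2SO4) = 1/2 × 0.01553 = 7.766 × 10^-3 mol
mass of (NH4)2SO4 = 7.766 × 10^-3 × 132.14 = 1.026 g
% (NH4)2SO4 = 1.026 / 1.569 × 100 = 65.41 %

65.41 %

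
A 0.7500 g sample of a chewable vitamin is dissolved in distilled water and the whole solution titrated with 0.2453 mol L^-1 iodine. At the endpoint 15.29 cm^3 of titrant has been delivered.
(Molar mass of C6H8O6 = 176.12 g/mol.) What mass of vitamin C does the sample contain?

0.6606 g

C6H8O6 + I2 → C6H6O6 + 2 HI
n(I2) = 0.01529 L × 0.2453 mol/L = 3.751 × 10^-3 mol
n(C6H8O6) = 3.751 × 10^-3 mol (1:1 ratio)
mass of C6H8O6 = 3.751 × 10^-3 × 176.12 g/mol = 0.6606 g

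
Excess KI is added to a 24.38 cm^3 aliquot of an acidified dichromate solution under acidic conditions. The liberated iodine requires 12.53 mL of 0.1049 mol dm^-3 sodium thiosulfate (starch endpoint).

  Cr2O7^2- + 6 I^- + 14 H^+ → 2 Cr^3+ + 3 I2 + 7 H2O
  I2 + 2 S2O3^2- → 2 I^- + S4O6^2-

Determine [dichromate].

0.008985 mol/L

n(S2O3^2-) = 0.01253 × 0.1049 = 1.314 × 10^-3 mol
n(I2) = n(S2O3^2-)/2 = 6.572 × 10^-4 mol
From the 1:3 ratio, n(Cr2O7^2-) in the aliquot = 1/3 × 6.572 × 10^-4 = 2.191 × 10^-4 mol
[Cr2O7^2-] = 2.191 × 10^-4 / 0.02438 = 0.008985 mol/L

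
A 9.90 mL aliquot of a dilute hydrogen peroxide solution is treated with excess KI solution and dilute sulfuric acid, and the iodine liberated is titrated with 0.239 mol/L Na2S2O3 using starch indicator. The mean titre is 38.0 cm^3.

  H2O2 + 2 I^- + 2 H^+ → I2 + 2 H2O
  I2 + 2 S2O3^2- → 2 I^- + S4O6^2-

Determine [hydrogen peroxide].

0.459 mol/L

n(S2O3^2-) = 0.0380 × 0.239 = 9.08 × 10^-3 mol
n(I2) = n(S2O3^2-)/2 = 4.54 × 10^-3 mol
n(H2O2) in the aliquot = 4.54 × 10^-3 mol (1:1 ratio)
[H2O2] = 4.54 × 10^-3 / 0.00990 = 0.459 mol/L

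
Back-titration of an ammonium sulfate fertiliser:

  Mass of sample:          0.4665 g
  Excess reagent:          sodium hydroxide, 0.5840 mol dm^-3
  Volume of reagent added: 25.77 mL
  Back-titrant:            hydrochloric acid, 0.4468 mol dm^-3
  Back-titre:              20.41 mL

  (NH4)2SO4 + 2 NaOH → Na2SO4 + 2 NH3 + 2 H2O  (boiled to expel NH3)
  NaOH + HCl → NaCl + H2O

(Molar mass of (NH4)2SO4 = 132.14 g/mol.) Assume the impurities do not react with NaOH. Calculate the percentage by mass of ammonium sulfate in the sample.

83.99 %

n(NaOH) added = 0.02577 × 0.5840 = 0.01505 mol
n(HCl) used in back-titration = 0.02041 × 0.4468 = 9.119 × 10^-3 mol
n(NaOH) left over = 9.119 × 10^-3 mol (1:1 ratio)
n(NaOH) consumed by analyte = 0.01505 − 9.119 × 10^-3 = 5.930 × 10^-3 mol
From the 1:2 ratio, n((NH4)2SO4) = 1/2 × 5.930 × 10^-3 = 2.965 × 10^-3 mol
mass of (NH4)2SO4 = 2.965 × 10^-3 × 132.14 = 0.3918 g
% (NH4)2SO4 = 0.3918 / 0.4665 × 100 = 83.99 %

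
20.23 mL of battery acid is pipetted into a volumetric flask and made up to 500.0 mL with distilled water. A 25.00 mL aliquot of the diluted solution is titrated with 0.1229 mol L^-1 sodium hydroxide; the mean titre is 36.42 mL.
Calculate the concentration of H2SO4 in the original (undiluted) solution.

2.213 mol/L

H2SO4 + 2 NaOH → Na2SO4 + 2 H2O
n(NaOH) = 0.03642 × 0.1229 = 4.476 × 10^-3 mol
From the 1:2 ratio, n(H2SO4) in the aliquot = 1/2 × 4.476 × 10^-3 = 2.238 × 10^-3 mol
[H2SO4]_dilute = 2.238 × 10^-3 / 0.02500 = 0.08952 mol/L
Dilution factor = 500.0 / 20.23 = 24.72
[H2SO4]_stock = 0.08952 × 24.72 = 2.213 mol/L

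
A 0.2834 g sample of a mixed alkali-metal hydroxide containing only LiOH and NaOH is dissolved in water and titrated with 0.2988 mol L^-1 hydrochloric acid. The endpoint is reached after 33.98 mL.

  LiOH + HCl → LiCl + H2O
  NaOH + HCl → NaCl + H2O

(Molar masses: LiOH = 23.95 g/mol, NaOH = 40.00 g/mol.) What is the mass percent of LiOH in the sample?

64.62 %

n(HCl) = 0.03398 × 0.2988 = 0.01015 mol
Let x = n(LiOH), y = n(NaOH).
Titrant: 1x + 1y = 0.01015;  mass: 23.95x + 40.00y = 0.2834
Solving, x = 7.647 × 10^-3 mol, y = 2.507 × 10^-3 mol
mass of LiOH = 7.647 × 10^-3 × 23.95 = 0.1831 g
% LiOH = 0.1831 / 0.2834 × 100 = 64.62 %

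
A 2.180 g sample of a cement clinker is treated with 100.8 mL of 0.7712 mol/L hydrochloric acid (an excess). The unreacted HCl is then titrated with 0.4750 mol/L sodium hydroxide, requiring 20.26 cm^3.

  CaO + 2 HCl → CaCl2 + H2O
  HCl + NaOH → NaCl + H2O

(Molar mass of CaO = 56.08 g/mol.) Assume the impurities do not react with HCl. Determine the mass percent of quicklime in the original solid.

n(HCl) added = 0.1008 × 0.7712 = 0.07774 mol
n(NaOH) used in back-titration = 0.02026 × 0.4750 = 9.623 × 10^-3 mol
n(HCl) left over = 9.623 × 10^-3 mol (1:1 ratio)
n(HCl) consumed by analyte = 0.07774 − 9.623 × 10^-3 = 0.06811 mol
From the 1:2 ratio, n(CaO) = 1/2 × 0.06811 = 0.03406 mol
mass of CaO = 0.03406 × 56.08 = 1.910 g
% CaO = 1.910 / 2.180 × 100 = 87.61 %

87.61 %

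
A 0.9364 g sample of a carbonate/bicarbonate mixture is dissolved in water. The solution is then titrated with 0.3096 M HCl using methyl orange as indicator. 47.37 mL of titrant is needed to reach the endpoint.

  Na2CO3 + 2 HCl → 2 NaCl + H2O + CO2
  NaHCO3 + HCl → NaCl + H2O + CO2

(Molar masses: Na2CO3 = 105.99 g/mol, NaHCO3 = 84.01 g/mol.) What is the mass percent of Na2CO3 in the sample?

n(HCl) = 0.04737 × 0.3096 = 0.01467 mol
Let x = n(Na2CO3), y = n(NaHCO3).
Titrant: 2x + 1y = 0.01467;  mass: 105.99x + 84.01y = 0.9364
Solving, x = 4.767 × 10^-3 mol, y = 5.133 × 10^-3 mol
mass of Na2CO3 = 4.767 × 10^-3 × 105.99 = 0.5052 g
% Na2CO3 = 0.5052 / 0.9364 × 100 = 53.95 %

53.95 %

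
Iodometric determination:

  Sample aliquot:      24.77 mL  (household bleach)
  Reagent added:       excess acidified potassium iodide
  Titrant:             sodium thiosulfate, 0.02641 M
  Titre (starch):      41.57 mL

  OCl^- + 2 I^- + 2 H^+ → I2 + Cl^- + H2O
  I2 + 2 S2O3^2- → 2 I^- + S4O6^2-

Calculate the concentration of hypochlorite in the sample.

n(S2O3^2-) = 0.04157 × 0.02641 = 1.098 × 10^-3 mol
n(I2) = n(S2O3^2-)/2 = 5.489 × 10^-4 mol
n(OCl^-) in the aliquot = 5.489 × 10^-4 mol (1:1 ratio)
[OCl^-] = 5.489 × 10^-4 / 0.02477 = 0.02216 mol/L

0.02216 M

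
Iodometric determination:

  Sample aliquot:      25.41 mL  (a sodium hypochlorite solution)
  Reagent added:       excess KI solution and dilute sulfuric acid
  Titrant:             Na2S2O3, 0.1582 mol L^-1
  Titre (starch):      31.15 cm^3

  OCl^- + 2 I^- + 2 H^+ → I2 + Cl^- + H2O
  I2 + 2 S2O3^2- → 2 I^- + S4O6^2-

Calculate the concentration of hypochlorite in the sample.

0.09697 mol/L

n(S2O3^2-) = 0.03115 × 0.1582 = 4.928 × 10^-3 mol
n(I2) = n(S2O3^2-)/2 = 2.464 × 10^-3 mol
n(OCl^-) in the aliquot = 2.464 × 10^-3 mol (1:1 ratio)
[OCl^-] = 2.464 × 10^-3 / 0.02541 = 0.09697 mol/L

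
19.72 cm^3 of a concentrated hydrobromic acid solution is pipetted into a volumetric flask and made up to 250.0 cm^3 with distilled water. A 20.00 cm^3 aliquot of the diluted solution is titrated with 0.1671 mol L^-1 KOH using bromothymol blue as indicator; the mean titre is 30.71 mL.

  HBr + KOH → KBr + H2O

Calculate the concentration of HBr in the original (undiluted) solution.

3.253 mol/L

n(KOH) = 0.03071 × 0.1671 = 5.132 × 10^-3 mol
n(HBr) in the aliquot = 5.132 × 10^-3 mol (1:1 ratio)
[HBr]_dilute = 5.132 × 10^-3 / 0.02000 = 0.2566 mol/L
Dilution factor = 250.0 / 19.72 = 12.68
[HBr]_stock = 0.2566 × 12.68 = 3.253 mol/L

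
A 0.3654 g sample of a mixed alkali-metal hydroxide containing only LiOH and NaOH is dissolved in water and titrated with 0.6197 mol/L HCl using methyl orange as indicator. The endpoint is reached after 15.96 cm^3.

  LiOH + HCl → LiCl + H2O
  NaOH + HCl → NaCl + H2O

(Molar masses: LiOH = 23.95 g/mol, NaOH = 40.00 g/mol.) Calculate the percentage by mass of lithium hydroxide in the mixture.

12.34 %

n(HCl) = 0.01596 × 0.6197 = 9.890 × 10^-3 mol
Let x = n(LiOH), y = n(NaOH).
Titrant: 1x + 1y = 9.890 × 10^-3;  mass: 23.95x + 40.00y = 0.3654
Solving, x = 1.883 × 10^-3 mol, y = 8.008 × 10^-3 mol
mass of LiOH = 1.883 × 10^-3 × 23.95 = 0.04509 g
% LiOH = 0.04509 / 0.3654 × 100 = 12.34 %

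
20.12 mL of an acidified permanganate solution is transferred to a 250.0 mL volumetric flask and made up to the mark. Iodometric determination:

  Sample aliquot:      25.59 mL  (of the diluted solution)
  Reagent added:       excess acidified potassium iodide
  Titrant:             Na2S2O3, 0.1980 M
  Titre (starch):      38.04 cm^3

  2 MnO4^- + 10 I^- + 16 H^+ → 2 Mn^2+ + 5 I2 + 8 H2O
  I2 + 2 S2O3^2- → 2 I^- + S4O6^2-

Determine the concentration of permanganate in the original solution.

n(S2O3^2-) = 0.03804 × 0.1980 = 7.532 × 10^-3 mol
n(I2) = n(S2O3^2-)/2 = 3.766 × 10^-3 mol
From the 2:5 ratio, n(MnO4^-) in the aliquot = 2/5 × 3.766 × 10^-3 = 1.506 × 10^-3 mol
[MnO4^-]_dilute = 1.506 × 10^-3 / 0.02559 = 0.05887 mol/L
[MnO4^-]_original = 0.05887 × 250.0/20.12 = 0.7314 mol/L

0.7314 M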